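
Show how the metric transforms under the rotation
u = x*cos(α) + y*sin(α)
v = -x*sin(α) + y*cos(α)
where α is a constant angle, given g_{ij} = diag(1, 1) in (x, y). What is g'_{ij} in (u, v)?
Invert the transformation: x = u*cos(α) - v*sin(α), y = u*sin(α) + v*cos(α)
g'_{ij} = (∂x^k/∂x'^i)(∂x^l/∂x'^j) g_{kl}; with g_{kl} = δ_{kl} this is Σ_k (∂x^k/∂x'^i)(∂x^k/∂x'^j).
Jacobian: ∂x/∂u = cos(α), ∂x/∂v = -sin(α), ∂y/∂u = sin(α), ∂y/∂v = cos(α)
g'_{uu} = (cos(α))(cos(α)) + (sin(α))(sin(α)) = 1
g'_{uv} = (cos(α))(-sin(α)) + (sin(α))(cos(α)) = 0
g'_{vv} = (-sin(α))(-sin(α)) + (cos(α))(cos(α)) = 1
g'_{ij} = diag(1, 1)
The Euclidean metric is invariant under rotations.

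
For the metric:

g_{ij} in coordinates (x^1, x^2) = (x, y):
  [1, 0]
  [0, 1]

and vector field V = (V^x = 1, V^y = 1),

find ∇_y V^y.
All Christoffel symbols are zero.
∇_y V^y = ∂_y V^y + Γ^y_{y j} V^j
  = (0) + (0)(1) + (0)(1)
  = 0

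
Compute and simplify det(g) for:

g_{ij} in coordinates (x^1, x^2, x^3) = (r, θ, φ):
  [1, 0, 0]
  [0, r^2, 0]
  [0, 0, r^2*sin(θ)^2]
Diagonal metric: det(g) = g_{11}·g_{22}·g_{33}
= (1)·(r^2)·(r^2*sin(θ)^2)
det(g) = r^4*sin(θ)^2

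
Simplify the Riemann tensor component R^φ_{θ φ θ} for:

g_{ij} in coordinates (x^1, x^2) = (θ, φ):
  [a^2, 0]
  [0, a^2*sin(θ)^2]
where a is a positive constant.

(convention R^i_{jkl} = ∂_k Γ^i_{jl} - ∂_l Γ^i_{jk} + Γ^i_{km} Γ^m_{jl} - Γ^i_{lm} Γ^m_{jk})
Non-zero Christoffel symbols (Γ^k_{ij} = Γ^k_{ji}):
Γ^θ_{φ φ} = -sin(2*θ)/2
Γ^φ_{θ φ} = 1/tan(θ)
R^φ_{θ φ θ} = ∂_φ Γ^φ_{θ θ} - ∂_θ Γ^φ_{θ φ} + Γ^φ_{φ m} Γ^m_{θ θ} - Γ^φ_{θ m} Γ^m_{θ φ}
  = (0) - (-1/sin(θ)^2) + (0) - (1/tan(θ)^2) = 1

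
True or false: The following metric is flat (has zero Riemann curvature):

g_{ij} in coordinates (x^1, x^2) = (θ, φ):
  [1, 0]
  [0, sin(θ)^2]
Non-zero Christoffel symbols:
Γ^θ_{φ φ} = -sin(2*θ)/2
Γ^φ_{θ φ} = 1/tan(θ)
Ricci tensor: R_{θθ} = 1, R_{θφ} = 0, R_{φφ} = sin(θ)^2
The Ricci tensor is non-zero, so the Riemann tensor is non-zero: not flat.
False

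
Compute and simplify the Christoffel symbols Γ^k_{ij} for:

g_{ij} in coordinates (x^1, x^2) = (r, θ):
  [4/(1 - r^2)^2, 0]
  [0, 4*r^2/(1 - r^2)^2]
Using Γ^k_{ij} = (1/2) g^{km} (∂_i g_{mj} + ∂_j g_{mi} - ∂_m g_{ij}); the metric is diagonal, so only the m = k term contributes.
Non-zero symbols (using the symmetry Γ^k_{ij} = Γ^k_{ji}):
Γ^r_{r r} = (1/2) g^{rr} (∂_r g_{rr} + ∂_r g_{rr} - ∂_r g_{rr}) = (1/2)((1 - r^2)^2/4)((16*r/(1 - r^2)^3) + (16*r/(1 - r^2)^3) - (16*r/(1 - r^2)^3)) = 2*r/(1 - r^2)
Γ^r_{θ θ} = (1/2) g^{rr} (∂_θ g_{rθ} + ∂_θ g_{rθ} - ∂_r g_{θθ}) = (1/2)((1 - r^2)^2/4)((0) + (0) - (-8*(r^3 + r)/(r^2 - 1)^3)) = (r^3 + r)/(r^2 - 1)
Γ^θ_{r θ} = (1/2) g^{θθ} (∂_r g_{θθ} + ∂_θ g_{θr} - ∂_θ g_{rθ}) = (1/2)((1 - r^2)^2/(4*r^2))((-8*(r^3 + r)/(r^2 - 1)^3) + (0) - (0)) = (-r^2 - 1)/(r^3 - r)
All other Christoffel symbols are zero.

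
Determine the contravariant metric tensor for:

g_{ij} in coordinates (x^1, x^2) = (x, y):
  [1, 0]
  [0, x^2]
The metric is diagonal, so g^{ij} is diagonal with entries 1/g_{ii}: diag(1, 1/(x^2)).
g^{ij}:
  [1, 0]
  [0, 1/x^2]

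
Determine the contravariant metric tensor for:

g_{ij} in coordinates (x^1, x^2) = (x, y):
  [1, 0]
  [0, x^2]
The metric is diagonal, so g^{ij} is diagonal with entries 1/g_{ii}: diag(1, 1/(x^2)).
g^{ij}:
  [1, 0]
  [0, 1/x^2]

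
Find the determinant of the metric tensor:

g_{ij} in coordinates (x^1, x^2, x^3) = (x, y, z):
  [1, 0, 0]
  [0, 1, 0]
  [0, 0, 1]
Diagonal metric: det(g) = g_{11}·g_{22}·g_{33}
= (1)·(1)·(1)
det(g) = 1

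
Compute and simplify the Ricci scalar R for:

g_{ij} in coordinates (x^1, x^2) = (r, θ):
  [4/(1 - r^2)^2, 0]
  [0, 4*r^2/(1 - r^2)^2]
Non-zero Christoffel symbols (Γ^k_{ij} = Γ^k_{ji}):
Γ^r_{r r} = 2*r/(1 - r^2)
Γ^r_{θ θ} = (r^3 + r)/(r^2 - 1)
Γ^θ_{r θ} = (-r^2 - 1)/(r^3 - r)
Ricci tensor (R_{ij} = R^k_{ikj}): R_{rr} = -4/(r^2 - 1)^2, R_{rθ} = 0, R_{θθ} = -4*r^2/(r^2 - 1)^2
Inverse metric: g^{rr} = (1 - r^2)^2/4, g^{θθ} = (1 - r^2)^2/(4*r^2)
R = g^{ij} R_{ij} = ((1 - r^2)^2/4)(-4/(r^2 - 1)^2) + ((1 - r^2)^2/(4*r^2))(-4*r^2/(r^2 - 1)^2) = -2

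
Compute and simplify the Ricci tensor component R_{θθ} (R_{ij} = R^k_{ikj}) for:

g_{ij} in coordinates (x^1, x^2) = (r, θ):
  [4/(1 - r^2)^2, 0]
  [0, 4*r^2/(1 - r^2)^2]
Non-zero Christoffel symbols (Γ^k_{ij} = Γ^k_{ji}):
Γ^r_{r r} = 2*r/(1 - r^2)
Γ^r_{θ θ} = (r^3 + r)/(r^2 - 1)
Γ^θ_{r θ} = (-r^2 - 1)/(r^3 - r)
R^r_{θ r θ} = ∂_r Γ^r_{θ θ} - ∂_θ Γ^r_{θ r} + Γ^r_{r m} Γ^m_{θ θ} - Γ^r_{θ m} Γ^m_{θ r}
  = ((r^4 - 4*r^2 - 1)/(r^2 - 1)^2) - (0) + (-2*r^2*(r^2 + 1)/(r^2 - 1)^2) - (-(r^2 + 1)^2/(r^2 - 1)^2) = -4*r^2/(r^2 - 1)^2
R^θ_{θ θ θ} = 0 (a repeated index in an antisymmetric pair)
R_{θθ} = R^r_{θ r θ} + R^θ_{θ θ θ} = (-4*r^2/(r^2 - 1)^2) + (0) = -4*r^2/(r^2 - 1)^2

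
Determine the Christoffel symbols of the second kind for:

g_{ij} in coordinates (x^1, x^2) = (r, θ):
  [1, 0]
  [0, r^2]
Using Γ^k_{ij} = (1/2) g^{km} (∂_i g_{mj} + ∂_j g_{mi} - ∂_m g_{ij}); the metric is diagonal, so only the m = k term contributes.
Non-zero symbols (using the symmetry Γ^k_{ij} = Γ^k_{ji}):
Γ^r_{θ θ} = (1/2) g^{rr} (∂_θ g_{rθ} + ∂_θ g_{rθ} - ∂_r g_{θθ}) = (1/2)(1)((0) + (0) - (2*r)) = -r
Γ^θ_{r θ} = (1/2) g^{θθ} (∂_r g_{θθ} + ∂_θ g_{θr} - ∂_θ g_{rθ}) = (1/2)(1/r^2)((2*r) + (0) - (0)) = 1/r
All other Christoffel symbols are zero.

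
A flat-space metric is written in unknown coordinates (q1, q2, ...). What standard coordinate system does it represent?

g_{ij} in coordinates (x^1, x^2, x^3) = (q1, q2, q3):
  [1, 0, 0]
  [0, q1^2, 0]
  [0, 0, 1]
The line element ds^2 = dq1^2 + q1^2 dq2^2 + dq3^2 is dr^2 + r^2 dθ^2 + dz^2 with q1 = r, q2 = θ, q3 = z.
cylindrical coordinates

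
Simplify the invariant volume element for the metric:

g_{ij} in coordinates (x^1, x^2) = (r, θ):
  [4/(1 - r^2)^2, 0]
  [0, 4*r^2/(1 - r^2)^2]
det(g) = 16*r^2/(1 - r^2)^4
√|det(g)| = 4*r/(r^2 - 1)^2
Volume element: dV = 4*r/(r^2 - 1)^2 dr dθ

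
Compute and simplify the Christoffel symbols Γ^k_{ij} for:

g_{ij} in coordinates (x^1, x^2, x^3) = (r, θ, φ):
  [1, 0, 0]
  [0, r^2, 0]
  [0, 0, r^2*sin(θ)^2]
Using Γ^k_{ij} = (1/2) g^{km} (∂_i g_{mj} + ∂_j g_{mi} - ∂_m g_{ij}); the metric is diagonal, so only the m = k term contributes.
Non-zero symbols (using the symmetry Γ^k_{ij} = Γ^k_{ji}):
Γ^r_{θ θ} = (1/2) g^{rr} (∂_θ g_{rθ} + ∂_θ g_{rθ} - ∂_r g_{θθ}) = (1/2)(1)((0) + (0) - (2*r)) = -r
Γ^r_{φ φ} = (1/2) g^{rr} (∂_φ g_{rφ} + ∂_φ g_{rφ} - ∂_r g_{φφ}) = (1/2)(1)((0) + (0) - (2*r*sin(θ)^2)) = -r*sin(θ)^2
Γ^θ_{r θ} = (1/2) g^{θθ} (∂_r g_{θθ} + ∂_θ g_{θr} - ∂_θ g_{rθ}) = (1/2)(1/r^2)((2*r) + (0) - (0)) = 1/r
Γ^θ_{φ φ} = (1/2) g^{θθ} (∂_φ g_{θφ} + ∂_φ g_{θφ} - ∂_θ g_{φφ}) = (1/2)(1/r^2)((0) + (0) - (r^2*sin(2*θ))) = -sin(2*θ)/2
Γ^φ_{r φ} = (1/2) g^{φφ} (∂_r g_{φφ} + ∂_φ g_{φr} - ∂_φ g_{rφ}) = (1/2)(1/(r^2*sin(θ)^2))((2*r*sin(θ)^2) + (0) - (0)) = 1/r
Γ^φ_{θ φ} = (1/2) g^{φφ} (∂_θ g_{φφ} + ∂_φ g_{φθ} - ∂_φ g_{θφ}) = (1/2)(1/(r^2*sin(θ)^2))((r^2*sin(2*θ)) + (0) - (0)) = 1/tan(θ)
All other Christoffel symbols are zero.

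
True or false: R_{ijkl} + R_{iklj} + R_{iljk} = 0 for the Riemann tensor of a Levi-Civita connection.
This is the first (algebraic) Bianchi identity.
True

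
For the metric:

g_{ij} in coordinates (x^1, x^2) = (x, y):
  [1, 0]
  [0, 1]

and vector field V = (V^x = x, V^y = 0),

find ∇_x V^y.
All Christoffel symbols are zero.
∇_x V^y = ∂_x V^y + Γ^y_{x j} V^j
  = (0) + (0)(x) + (0)(0)
  = 0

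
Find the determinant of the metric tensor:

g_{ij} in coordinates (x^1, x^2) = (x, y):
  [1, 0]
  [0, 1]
For a 2×2 metric: det(g) = g_{11}·g_{22} - g_{12}·g_{21}
= (1)·(1) - (0)·(0)
= 1 - 0
det(g) = 1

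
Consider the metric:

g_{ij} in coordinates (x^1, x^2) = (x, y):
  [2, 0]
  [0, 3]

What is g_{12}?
With x^1 = x, x^2 = y, g_{12} = g_{xy} is the row-1, column-2 entry of the matrix.
g_{12} = 0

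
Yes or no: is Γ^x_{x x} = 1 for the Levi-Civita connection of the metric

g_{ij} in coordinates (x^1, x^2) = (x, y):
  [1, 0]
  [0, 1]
Γ^x_{x x} = (1/2) g^{xx} (∂_x g_{xx} + ∂_x g_{xx} - ∂_x g_{xx}) = (1/2)(1)((0) + (0) - (0)) = 0
This differs from the proposed value 1.
No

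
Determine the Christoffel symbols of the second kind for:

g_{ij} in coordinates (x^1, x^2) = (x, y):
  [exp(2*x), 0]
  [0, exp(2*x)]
Using Γ^k_{ij} = (1/2) g^{km} (∂_i g_{mj} + ∂_j g_{mi} - ∂_m g_{ij}); the metric is diagonal, so only the m = k term contributes.
Non-zero symbols (using the symmetry Γ^k_{ij} = Γ^k_{ji}):
Γ^x_{x x} = (1/2) g^{xx} (∂_x g_{xx} + ∂_x g_{xx} - ∂_x g_{xx}) = (1/2)(exp(-2*x))((2*exp(2*x)) + (2*exp(2*x)) - (2*exp(2*x))) = 1
Γ^x_{y y} = (1/2) g^{xx} (∂_y g_{xy} + ∂_y g_{xy} - ∂_x g_{yy}) = (1/2)(exp(-2*x))((0) + (0) - (2*exp(2*x))) = -1
Γ^y_{x y} = (1/2) g^{yy} (∂_x g_{yy} + ∂_y g_{yx} - ∂_y g_{xy}) = (1/2)(exp(-2*x))((2*exp(2*x)) + (0) - (0)) = 1
All other Christoffel symbols are zero.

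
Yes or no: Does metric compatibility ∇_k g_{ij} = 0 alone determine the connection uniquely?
One also needs vanishing torsion; metric compatibility plus torsion-freeness singles out the Levi-Civita connection.
No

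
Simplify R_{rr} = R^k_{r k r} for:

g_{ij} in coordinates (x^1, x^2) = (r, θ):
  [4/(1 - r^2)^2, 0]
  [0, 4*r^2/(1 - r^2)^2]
Non-zero Christoffel symbols (Γ^k_{ij} = Γ^k_{ji}):
Γ^r_{r r} = 2*r/(1 - r^2)
Γ^r_{θ θ} = (r^3 + r)/(r^2 - 1)
Γ^θ_{r θ} = (-r^2 - 1)/(r^3 - r)
R^r_{r r r} = 0 (a repeated index in an antisymmetric pair)
R^θ_{r θ r} = ∂_θ Γ^θ_{r r} - ∂_r Γ^θ_{r θ} + Γ^θ_{θ m} Γ^m_{r r} - Γ^θ_{r m} Γ^m_{r θ}
  = (0) - ((r^4 + 4*r^2 - 1)/(r^3 - r)^2) + (2*(r^2 + 1)/(r^2 - 1)^2) - ((r^2 + 1)^2/(r^3 - r)^2) = -4/(r^2 - 1)^2
R_{rr} = R^r_{r r r} + R^θ_{r θ r} = (0) + (-4/(r^2 - 1)^2) = -4/(r^2 - 1)^2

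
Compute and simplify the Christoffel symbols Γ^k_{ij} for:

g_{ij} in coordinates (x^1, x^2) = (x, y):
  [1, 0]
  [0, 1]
Using Γ^k_{ij} = (1/2) g^{km} (∂_i g_{mj} + ∂_j g_{mi} - ∂_m g_{ij}); the metric is diagonal, so only the m = k term contributes.
Every metric component is constant, so all ∂_m g_{ij} = 0 and every Christoffel symbol vanishes.
All Christoffel symbols are zero.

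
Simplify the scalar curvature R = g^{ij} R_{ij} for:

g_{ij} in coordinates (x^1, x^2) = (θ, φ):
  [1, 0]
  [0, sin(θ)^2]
Non-zero Christoffel symbols (Γ^k_{ij} = Γ^k_{ji}):
Γ^θ_{φ φ} = -sin(2*θ)/2
Γ^φ_{θ φ} = 1/tan(θ)
Ricci tensor (R_{ij} = R^k_{ikj}): R_{θθ} = 1, R_{θφ} = 0, R_{φφ} = sin(θ)^2
Inverse metric: g^{θθ} = 1, g^{φφ} = 1/sin(θ)^2
R = g^{ij} R_{ij} = (1)(1) + (1/sin(θ)^2)(sin(θ)^2) = 2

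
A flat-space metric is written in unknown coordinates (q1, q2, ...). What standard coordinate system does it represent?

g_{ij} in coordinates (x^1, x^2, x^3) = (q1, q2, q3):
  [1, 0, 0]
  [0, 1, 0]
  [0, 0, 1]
All components are constant and the metric is the identity, i.e. orthonormal rectilinear coordinates.
Cartesian (3D) coordinates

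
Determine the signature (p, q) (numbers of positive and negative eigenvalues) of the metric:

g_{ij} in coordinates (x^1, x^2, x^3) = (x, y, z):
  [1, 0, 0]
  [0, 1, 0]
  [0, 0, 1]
The metric is diagonal, so its eigenvalues are the diagonal entries: 1, 1, 1 (at a generic point, where coordinate-dependent entries are positive).
3 positive, 0 negative.
(3, 0) - Riemannian (positive definite)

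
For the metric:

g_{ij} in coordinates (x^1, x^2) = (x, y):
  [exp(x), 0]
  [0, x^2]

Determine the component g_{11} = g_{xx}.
With x^1 = x, x^2 = y, g_{11} = g_{xx} is the row-1, column-1 entry of the matrix.
g_{11} = exp(x)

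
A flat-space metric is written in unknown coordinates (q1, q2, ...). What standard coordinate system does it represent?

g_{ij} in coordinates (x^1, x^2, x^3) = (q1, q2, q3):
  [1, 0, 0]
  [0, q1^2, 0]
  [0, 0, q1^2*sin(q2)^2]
The line element ds^2 = dq1^2 + q1^2 dq2^2 + q1^2 sin(q2)^2 dq3^2 is dr^2 + r^2 dθ^2 + r^2 sin(θ)^2 dφ^2 with q1 = r, q2 = θ, q3 = φ.
spherical coordinates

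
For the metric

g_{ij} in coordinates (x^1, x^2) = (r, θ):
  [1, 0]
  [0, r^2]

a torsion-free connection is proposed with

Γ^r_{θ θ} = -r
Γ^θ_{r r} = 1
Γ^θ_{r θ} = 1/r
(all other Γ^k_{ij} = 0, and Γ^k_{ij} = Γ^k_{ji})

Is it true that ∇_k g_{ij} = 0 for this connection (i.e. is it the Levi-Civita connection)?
Using ∇_k g_{ij} = ∂_k g_{ij} - Γ^m_{ki} g_{mj} - Γ^m_{kj} g_{im}:
∇_r g_{rθ} = (0) - (r^2) - (0) = -r^2 ≠ 0
So the connection is not metric compatible (it is not the Levi-Civita connection).
No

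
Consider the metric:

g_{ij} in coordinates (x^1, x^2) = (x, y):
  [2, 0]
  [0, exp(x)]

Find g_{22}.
With x^1 = x, x^2 = y, g_{22} = g_{yy} is the row-2, column-2 entry of the matrix.
g_{22} = exp(x)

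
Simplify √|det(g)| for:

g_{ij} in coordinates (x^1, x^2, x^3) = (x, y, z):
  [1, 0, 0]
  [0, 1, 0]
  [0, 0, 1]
det(g) = 1
√|det(g)| = 1
Volume element: dV = 1 dx dy dz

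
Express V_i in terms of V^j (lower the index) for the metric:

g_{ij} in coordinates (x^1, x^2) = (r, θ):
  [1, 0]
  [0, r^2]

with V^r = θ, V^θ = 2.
V_i = g_{ij} V^j:
V_r = (1)(θ) + (0)(2) = θ
V_θ = (0)(θ) + (r^2)(2) = 2*r^2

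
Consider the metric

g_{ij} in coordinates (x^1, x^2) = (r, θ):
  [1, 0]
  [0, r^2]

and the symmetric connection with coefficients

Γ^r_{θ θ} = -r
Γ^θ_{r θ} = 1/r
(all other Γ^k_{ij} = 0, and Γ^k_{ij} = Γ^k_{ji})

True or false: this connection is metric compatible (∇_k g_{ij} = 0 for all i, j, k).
Using ∇_k g_{ij} = ∂_k g_{ij} - Γ^m_{ki} g_{mj} - Γ^m_{kj} g_{im}:
e.g. ∇_r g_{θθ} = (2*r) - (r) - (r) = 0
Every component ∇_k g_{ij} vanishes: the connection is metric compatible.
True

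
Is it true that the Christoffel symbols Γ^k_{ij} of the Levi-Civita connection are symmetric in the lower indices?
The Levi-Civita connection is torsion-free, which is exactly Γ^k_{ij} = Γ^k_{ji}.
Yes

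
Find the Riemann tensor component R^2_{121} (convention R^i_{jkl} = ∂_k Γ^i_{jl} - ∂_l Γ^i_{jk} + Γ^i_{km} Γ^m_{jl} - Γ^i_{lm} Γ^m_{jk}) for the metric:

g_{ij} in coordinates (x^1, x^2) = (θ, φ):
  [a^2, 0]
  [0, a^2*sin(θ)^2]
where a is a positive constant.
Non-zero Christoffel symbols (Γ^k_{ij} = Γ^k_{ji}):
Γ^θ_{φ φ} = -sin(2*θ)/2
Γ^φ_{θ φ} = 1/tan(θ)
R^φ_{θ φ θ} = ∂_φ Γ^φ_{θ θ} - ∂_θ Γ^φ_{θ φ} + Γ^φ_{φ m} Γ^m_{θ θ} - Γ^φ_{θ m} Γ^m_{θ φ}
  = (0) - (-1/sin(θ)^2) + (0) - (1/tan(θ)^2) = 1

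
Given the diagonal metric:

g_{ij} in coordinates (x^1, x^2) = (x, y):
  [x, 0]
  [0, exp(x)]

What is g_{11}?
With x^1 = x, x^2 = y, g_{11} = g_{xx} is the row-1, column-1 entry of the matrix.
g_{11} = x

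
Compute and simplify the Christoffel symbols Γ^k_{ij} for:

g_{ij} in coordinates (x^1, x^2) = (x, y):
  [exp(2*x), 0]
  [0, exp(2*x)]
Using Γ^k_{ij} = (1/2) g^{km} (∂_i g_{mj} + ∂_j g_{mi} - ∂_m g_{ij}); the metric is diagonal, so only the m = k term contributes.
Non-zero symbols (using the symmetry Γ^k_{ij} = Γ^k_{ji}):
Γ^x_{x x} = (1/2) g^{xx} (∂_x g_{xx} + ∂_x g_{xx} - ∂_x g_{xx}) = (1/2)(exp(-2*x))((2*exp(2*x)) + (2*exp(2*x)) - (2*exp(2*x))) = 1
Γ^x_{y y} = (1/2) g^{xx} (∂_y g_{xy} + ∂_y g_{xy} - ∂_x g_{yy}) = (1/2)(exp(-2*x))((0) + (0) - (2*exp(2*x))) = -1
Γ^y_{x y} = (1/2) g^{yy} (∂_x g_{yy} + ∂_y g_{yx} - ∂_y g_{xy}) = (1/2)(exp(-2*x))((2*exp(2*x)) + (0) - (0)) = 1
All other Christoffel symbols are zero.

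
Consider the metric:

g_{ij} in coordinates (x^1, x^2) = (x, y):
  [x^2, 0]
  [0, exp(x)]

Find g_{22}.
With x^1 = x, x^2 = y, g_{22} = g_{yy} is the row-2, column-2 entry of the matrix.
g_{22} = exp(x)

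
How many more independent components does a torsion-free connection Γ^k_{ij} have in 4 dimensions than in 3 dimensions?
Independent components in n dimensions: n × n(n+1)/2 = n^2(n+1)/2.
4D: 4 × 10 = 40
3D: 3 × 6 = 18
Difference = 40 - 18 = 22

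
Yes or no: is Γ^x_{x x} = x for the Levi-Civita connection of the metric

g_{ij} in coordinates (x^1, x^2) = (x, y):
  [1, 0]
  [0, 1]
Γ^x_{x x} = (1/2) g^{xx} (∂_x g_{xx} + ∂_x g_{xx} - ∂_x g_{xx}) = (1/2)(1)((0) + (0) - (0)) = 0
This differs from the proposed value x.
No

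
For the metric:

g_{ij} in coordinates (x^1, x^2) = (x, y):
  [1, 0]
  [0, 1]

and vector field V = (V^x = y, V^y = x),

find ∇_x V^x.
All Christoffel symbols are zero.
∇_x V^x = ∂_x V^x + Γ^x_{x j} V^j
  = (0) + (0)(y) + (0)(x)
  = 0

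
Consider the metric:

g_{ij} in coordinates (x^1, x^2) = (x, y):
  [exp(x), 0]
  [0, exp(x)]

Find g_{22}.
With x^1 = x, x^2 = y, g_{22} = g_{yy} is the row-2, column-2 entry of the matrix.
g_{22} = exp(x)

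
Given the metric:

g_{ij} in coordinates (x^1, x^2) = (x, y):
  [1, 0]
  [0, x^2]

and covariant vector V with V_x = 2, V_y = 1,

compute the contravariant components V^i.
Inverse metric (diagonal): g^{xx} = 1, g^{yy} = 1/x^2
V^i = g^{ij} V_j:
V^x = (1)(2) + (0)(1) = 2
V^y = (0)(2) + (1/x^2)(1) = 1/x^2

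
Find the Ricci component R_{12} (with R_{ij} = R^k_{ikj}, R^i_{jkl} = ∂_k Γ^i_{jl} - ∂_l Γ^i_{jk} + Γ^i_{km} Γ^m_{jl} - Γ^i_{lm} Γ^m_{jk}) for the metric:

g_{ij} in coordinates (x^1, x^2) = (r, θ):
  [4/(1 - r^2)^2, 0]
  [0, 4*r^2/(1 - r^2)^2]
Non-zero Christoffel symbols (Γ^k_{ij} = Γ^k_{ji}):
Γ^r_{r r} = 2*r/(1 - r^2)
Γ^r_{θ θ} = (r^3 + r)/(r^2 - 1)
Γ^θ_{r θ} = (-r^2 - 1)/(r^3 - r)
R^r_{r r θ} = 0 (a repeated index in an antisymmetric pair)
R^θ_{r θ θ} = 0 (a repeated index in an antisymmetric pair)
R_{rθ} = R^r_{r r θ} + R^θ_{r θ θ} = (0) + (0) = 0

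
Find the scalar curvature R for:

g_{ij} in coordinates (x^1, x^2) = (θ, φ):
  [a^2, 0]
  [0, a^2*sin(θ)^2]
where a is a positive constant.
Non-zero Christoffel symbols (Γ^k_{ij} = Γ^k_{ji}):
Γ^θ_{φ φ} = -sin(2*θ)/2
Γ^φ_{θ φ} = 1/tan(θ)
Ricci tensor (R_{ij} = R^k_{ikj}): R_{θθ} = 1, R_{θφ} = 0, R_{φφ} = sin(θ)^2
Inverse metric: g^{θθ} = 1/a^2, g^{φφ} = 1/(a^2*sin(θ)^2)
R = g^{ij} R_{ij} = (1/a^2)(1) + (1/(a^2*sin(θ)^2))(sin(θ)^2) = 2/a^2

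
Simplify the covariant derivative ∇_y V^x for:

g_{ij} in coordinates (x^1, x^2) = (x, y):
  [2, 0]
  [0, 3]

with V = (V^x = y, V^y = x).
All Christoffel symbols are zero.
∇_y V^x = ∂_y V^x + Γ^x_{y j} V^j
  = (1) + (0)(y) + (0)(x)
  = 1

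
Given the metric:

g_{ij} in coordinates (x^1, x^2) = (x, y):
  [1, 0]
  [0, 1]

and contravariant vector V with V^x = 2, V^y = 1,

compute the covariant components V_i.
V_i = g_{ij} V^j:
V_x = (1)(2) + (0)(1) = 2
V_y = (0)(2) + (1)(1) = 1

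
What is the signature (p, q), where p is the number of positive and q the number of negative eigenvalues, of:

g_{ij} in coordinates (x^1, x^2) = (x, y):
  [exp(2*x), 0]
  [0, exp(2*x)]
The metric is diagonal, so its eigenvalues are the diagonal entries: exp(2*x), exp(2*x) (at a generic point, where coordinate-dependent entries are positive).
2 positive, 0 negative.
(2, 0) - Riemannian (positive definite)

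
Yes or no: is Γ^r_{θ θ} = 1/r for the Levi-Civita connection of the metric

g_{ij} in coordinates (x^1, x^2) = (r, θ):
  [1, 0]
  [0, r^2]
Γ^r_{θ θ} = (1/2) g^{rr} (∂_θ g_{rθ} + ∂_θ g_{rθ} - ∂_r g_{θθ}) = (1/2)(1)((0) + (0) - (2*r)) = -r
This differs from the proposed value 1/r.
No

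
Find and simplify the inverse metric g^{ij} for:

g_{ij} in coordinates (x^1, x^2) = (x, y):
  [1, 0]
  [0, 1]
The metric is diagonal, so g^{ij} is diagonal with entries 1/g_{ii}: diag(1, 1).
g^{ij}:
  [1, 0]
  [0, 1]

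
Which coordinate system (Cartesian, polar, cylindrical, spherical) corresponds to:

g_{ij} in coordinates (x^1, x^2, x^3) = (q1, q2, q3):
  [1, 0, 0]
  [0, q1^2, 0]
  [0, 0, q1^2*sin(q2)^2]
The line element ds^2 = dq1^2 + q1^2 dq2^2 + q1^2 sin(q2)^2 dq3^2 is dr^2 + r^2 dθ^2 + r^2 sin(θ)^2 dφ^2 with q1 = r, q2 = θ, q3 = φ.
spherical coordinates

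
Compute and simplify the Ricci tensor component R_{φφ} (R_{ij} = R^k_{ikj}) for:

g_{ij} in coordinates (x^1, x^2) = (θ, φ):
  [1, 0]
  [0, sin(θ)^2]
Non-zero Christoffel symbols (Γ^k_{ij} = Γ^k_{ji}):
Γ^θ_{φ φ} = -sin(2*θ)/2
Γ^φ_{θ φ} = 1/tan(θ)
R^θ_{φ θ φ} = ∂_θ Γ^θ_{φ φ} - ∂_φ Γ^θ_{φ θ} + Γ^θ_{θ m} Γ^m_{φ φ} - Γ^θ_{φ m} Γ^m_{φ θ}
  = (-cos(2*θ)) - (0) + (0) - (-cos(θ)^2) = sin(θ)^2
R^φ_{φ φ φ} = 0 (a repeated index in an antisymmetric pair)
R_{φφ} = R^θ_{φ θ φ} + R^φ_{φ φ φ} = (sin(θ)^2) + (0) = sin(θ)^2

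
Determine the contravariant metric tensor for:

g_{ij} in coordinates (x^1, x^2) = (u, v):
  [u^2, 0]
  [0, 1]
The metric is diagonal, so g^{ij} is diagonal with entries 1/g_{ii}: diag(1/(u^2), 1).
g^{ij}:
  [1/u^2, 0]
  [0, 1]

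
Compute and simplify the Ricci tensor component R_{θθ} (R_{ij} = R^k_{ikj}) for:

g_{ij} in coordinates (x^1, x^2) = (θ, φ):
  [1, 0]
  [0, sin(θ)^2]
Non-zero Christoffel symbols (Γ^k_{ij} = Γ^k_{ji}):
Γ^θ_{φ φ} = -sin(2*θ)/2
Γ^φ_{θ φ} = 1/tan(θ)
R^θ_{θ θ θ} = 0 (a repeated index in an antisymmetric pair)
R^φ_{θ φ θ} = ∂_φ Γ^φ_{θ θ} - ∂_θ Γ^φ_{θ φ} + Γ^φ_{φ m} Γ^m_{θ θ} - Γ^φ_{θ m} Γ^m_{θ φ}
  = (0) - (-1/sin(θ)^2) + (0) - (1/tan(θ)^2) = 1
R_{θθ} = R^θ_{θ θ θ} + R^φ_{θ φ θ} = (0) + (1) = 1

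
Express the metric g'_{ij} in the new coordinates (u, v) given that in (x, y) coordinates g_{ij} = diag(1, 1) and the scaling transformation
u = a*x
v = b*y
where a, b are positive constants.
Invert the transformation: x = u/a, y = v/b
g'_{ij} = (∂x^k/∂x'^i)(∂x^l/∂x'^j) g_{kl}; with g_{kl} = δ_{kl} this is Σ_k (∂x^k/∂x'^i)(∂x^k/∂x'^j).
Jacobian: ∂x/∂u = 1/a, ∂x/∂v = 0, ∂y/∂u = 0, ∂y/∂v = 1/b
g'_{uu} = (1/a)(1/a) + (0)(0) = 1/a^2
g'_{uv} = (1/a)(0) + (0)(1/b) = 0
g'_{vv} = (0)(0) + (1/b)(1/b) = 1/b^2
g'_{ij} = diag(1/a^2, 1/b^2)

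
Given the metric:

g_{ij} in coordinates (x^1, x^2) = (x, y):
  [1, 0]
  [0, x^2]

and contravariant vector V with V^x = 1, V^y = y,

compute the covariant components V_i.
V_i = g_{ij} V^j:
V_x = (1)(1) + (0)(y) = 1
V_y = (0)(1) + (x^2)(y) = x^2*y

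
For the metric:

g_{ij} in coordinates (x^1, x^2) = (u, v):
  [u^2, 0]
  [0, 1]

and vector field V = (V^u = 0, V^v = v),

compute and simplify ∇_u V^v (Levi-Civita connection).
Non-zero Christoffel symbols:
Γ^u_{u u} = 1/u
∇_u V^v = ∂_u V^v + Γ^v_{u j} V^j
  = (0) + (0)(0) + (0)(v)
  = 0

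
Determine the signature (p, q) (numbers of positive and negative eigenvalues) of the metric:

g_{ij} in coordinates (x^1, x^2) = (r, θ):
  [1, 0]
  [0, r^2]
The metric is diagonal, so its eigenvalues are the diagonal entries: 1, r^2 (at a generic point, where coordinate-dependent entries are positive).
2 positive, 0 negative.
(2, 0) - Riemannian (positive definite)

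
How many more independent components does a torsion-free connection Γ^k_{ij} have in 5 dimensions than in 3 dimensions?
Independent components in n dimensions: n × n(n+1)/2 = n^2(n+1)/2.
5D: 5 × 15 = 75
3D: 3 × 6 = 18
Difference = 75 - 18 = 57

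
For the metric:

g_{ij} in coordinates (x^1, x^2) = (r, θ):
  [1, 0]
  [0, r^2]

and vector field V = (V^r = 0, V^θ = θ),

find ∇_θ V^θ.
Non-zero Christoffel symbols:
Γ^r_{θ θ} = -r
Γ^θ_{r θ} = 1/r
∇_θ V^θ = ∂_θ V^θ + Γ^θ_{θ j} V^j
  = (1) + (1/r)(0) + (0)(θ)
  = 1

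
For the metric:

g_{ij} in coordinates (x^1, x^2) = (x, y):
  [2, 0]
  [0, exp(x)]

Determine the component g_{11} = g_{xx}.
With x^1 = x, x^2 = y, g_{11} = g_{xx} is the row-1, column-1 entry of the matrix.
g_{11} = 2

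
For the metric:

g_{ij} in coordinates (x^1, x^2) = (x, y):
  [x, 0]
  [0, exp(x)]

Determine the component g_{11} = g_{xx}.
With x^1 = x, x^2 = y, g_{11} = g_{xx} is the row-1, column-1 entry of the matrix.
g_{11} = x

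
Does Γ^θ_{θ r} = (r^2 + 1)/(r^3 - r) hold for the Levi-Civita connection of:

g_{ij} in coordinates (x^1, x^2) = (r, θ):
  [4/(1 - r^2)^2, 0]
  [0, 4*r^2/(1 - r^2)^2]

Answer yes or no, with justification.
Γ^θ_{θ r} = (1/2) g^{θθ} (∂_θ g_{θr} + ∂_r g_{θθ} - ∂_θ g_{θr}) = (1/2)((1 - r^2)^2/(4*r^2))((0) + (-8*(r^3 + r)/(r^2 - 1)^3) - (0)) = (-r^2 - 1)/(r^3 - r)
This differs from the proposed value (r^2 + 1)/(r^3 - r).
No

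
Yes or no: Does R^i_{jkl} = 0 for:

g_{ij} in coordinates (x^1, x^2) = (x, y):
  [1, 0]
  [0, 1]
All metric components are constant, so every Christoffel symbol vanishes and R^i_{jkl} = 0.
Yes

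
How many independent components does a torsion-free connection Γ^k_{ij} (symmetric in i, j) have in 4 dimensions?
Γ^k_{ij} has n choices for the upper index and n(n+1)/2 independent symmetric lower index pairs.
Total = 4 × 4×5/2 = 4 × 10 = 40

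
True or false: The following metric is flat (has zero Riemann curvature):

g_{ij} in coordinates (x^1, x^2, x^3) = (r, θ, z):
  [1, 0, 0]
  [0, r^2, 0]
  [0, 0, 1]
Non-zero Christoffel symbols:
Γ^r_{θ θ} = -r
Γ^θ_{r θ} = 1/r
Ricci tensor: R_{rr} = 0, R_{rθ} = 0, R_{rz} = 0, R_{θθ} = 0, R_{θz} = 0, R_{zz} = 0
All R_{ij} vanish; in 3 dimensions the Riemann tensor is fully determined by the Ricci tensor, so R^i_{jkl} = 0: the metric is flat (curvilinear coordinates on flat space).
True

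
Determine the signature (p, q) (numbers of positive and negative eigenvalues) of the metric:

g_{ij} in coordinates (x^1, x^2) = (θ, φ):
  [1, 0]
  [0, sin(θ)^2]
The metric is diagonal, so its eigenvalues are the diagonal entries: 1, sin(θ)^2 (at a generic point, where coordinate-dependent entries are positive).
2 positive, 0 negative.
(2, 0) - Riemannian (positive definite)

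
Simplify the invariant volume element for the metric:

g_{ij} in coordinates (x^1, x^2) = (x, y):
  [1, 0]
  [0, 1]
det(g) = 1
√|det(g)| = 1
Volume element: dV = 1 dx dy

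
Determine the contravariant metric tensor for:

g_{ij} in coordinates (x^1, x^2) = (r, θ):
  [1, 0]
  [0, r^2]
The metric is diagonal, so g^{ij} is diagonal with entries 1/g_{ii}: diag(1, 1/(r^2)).
g^{ij}:
  [1, 0]
  [0, 1/r^2]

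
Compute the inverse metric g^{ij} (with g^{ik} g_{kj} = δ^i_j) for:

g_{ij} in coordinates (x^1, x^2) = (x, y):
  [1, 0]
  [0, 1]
The metric is diagonal, so g^{ij} is diagonal with entries 1/g_{ii}: diag(1, 1).
g^{ij}:
  [1, 0]
  [0, 1]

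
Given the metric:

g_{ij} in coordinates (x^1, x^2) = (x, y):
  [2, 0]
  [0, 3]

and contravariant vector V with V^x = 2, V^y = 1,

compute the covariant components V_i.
V_i = g_{ij} V^j:
V_x = (2)(2) + (0)(1) = 4
V_y = (0)(2) + (3)(1) = 3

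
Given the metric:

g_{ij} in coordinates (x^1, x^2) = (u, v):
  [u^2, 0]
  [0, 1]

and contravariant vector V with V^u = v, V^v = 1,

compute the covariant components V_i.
V_i = g_{ij} V^j:
V_u = (u^2)(v) + (0)(1) = u^2*v
V_v = (0)(v) + (1)(1) = 1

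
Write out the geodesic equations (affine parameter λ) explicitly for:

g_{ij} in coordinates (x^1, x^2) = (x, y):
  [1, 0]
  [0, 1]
Geodesic equation: d^2x^k/dλ^2 + Γ^k_{ij} (dx^i/dλ)(dx^j/dλ) = 0.
All Christoffel symbols vanish, so the geodesics are straight lines:
d^2x/dλ^2 = 0
d^2y/dλ^2 = 0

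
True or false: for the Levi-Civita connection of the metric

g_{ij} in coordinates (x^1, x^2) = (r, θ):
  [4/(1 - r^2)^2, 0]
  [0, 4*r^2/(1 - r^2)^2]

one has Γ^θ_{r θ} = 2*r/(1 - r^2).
Γ^θ_{r θ} = (1/2) g^{θθ} (∂_r g_{θθ} + ∂_θ g_{θr} - ∂_θ g_{rθ}) = (1/2)((1 - r^2)^2/(4*r^2))((-8*(r^3 + r)/(r^2 - 1)^3) + (0) - (0)) = (-r^2 - 1)/(r^3 - r)
This differs from the proposed value 2*r/(1 - r^2).
False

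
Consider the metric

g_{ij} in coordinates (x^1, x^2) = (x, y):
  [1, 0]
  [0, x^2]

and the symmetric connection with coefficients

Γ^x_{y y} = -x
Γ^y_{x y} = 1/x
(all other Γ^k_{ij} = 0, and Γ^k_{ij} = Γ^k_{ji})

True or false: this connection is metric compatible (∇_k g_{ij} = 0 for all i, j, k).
Using ∇_k g_{ij} = ∂_k g_{ij} - Γ^m_{ki} g_{mj} - Γ^m_{kj} g_{im}:
e.g. ∇_x g_{yy} = (2*x) - (x) - (x) = 0
Every component ∇_k g_{ij} vanishes: the connection is metric compatible.
True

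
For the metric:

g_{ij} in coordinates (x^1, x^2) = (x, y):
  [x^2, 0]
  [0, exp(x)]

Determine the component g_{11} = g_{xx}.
With x^1 = x, x^2 = y, g_{11} = g_{xx} is the row-1, column-1 entry of the matrix.
g_{11} = x^2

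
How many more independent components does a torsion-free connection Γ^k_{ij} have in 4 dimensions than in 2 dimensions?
Independent components in n dimensions: n × n(n+1)/2 = n^2(n+1)/2.
4D: 4 × 10 = 40
2D: 2 × 3 = 6
Difference = 40 - 6 = 34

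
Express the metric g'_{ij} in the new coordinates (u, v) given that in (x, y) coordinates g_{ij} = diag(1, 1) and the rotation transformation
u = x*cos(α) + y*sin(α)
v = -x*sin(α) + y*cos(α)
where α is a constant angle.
Invert the transformation: x = u*cos(α) - v*sin(α), y = u*sin(α) + v*cos(α)
g'_{ij} = (∂x^k/∂x'^i)(∂x^l/∂x'^j) g_{kl}; with g_{kl} = δ_{kl} this is Σ_k (∂x^k/∂x'^i)(∂x^k/∂x'^j).
Jacobian: ∂x/∂u = cos(α), ∂x/∂v = -sin(α), ∂y/∂u = sin(α), ∂y/∂v = cos(α)
g'_{uu} = (cos(α))(cos(α)) + (sin(α))(sin(α)) = 1
g'_{uv} = (cos(α))(-sin(α)) + (sin(α))(cos(α)) = 0
g'_{vv} = (-sin(α))(-sin(α)) + (cos(α))(cos(α)) = 1
g'_{ij} = diag(1, 1)
The Euclidean metric is invariant under rotations.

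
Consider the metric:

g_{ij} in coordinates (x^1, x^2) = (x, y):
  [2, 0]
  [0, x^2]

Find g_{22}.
With x^1 = x, x^2 = y, g_{22} = g_{yy} is the row-2, column-2 entry of the matrix.
g_{22} = x^2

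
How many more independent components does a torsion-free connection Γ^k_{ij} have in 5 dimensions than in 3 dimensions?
Independent components in n dimensions: n × n(n+1)/2 = n^2(n+1)/2.
5D: 5 × 15 = 75
3D: 3 × 6 = 18
Difference = 75 - 18 = 57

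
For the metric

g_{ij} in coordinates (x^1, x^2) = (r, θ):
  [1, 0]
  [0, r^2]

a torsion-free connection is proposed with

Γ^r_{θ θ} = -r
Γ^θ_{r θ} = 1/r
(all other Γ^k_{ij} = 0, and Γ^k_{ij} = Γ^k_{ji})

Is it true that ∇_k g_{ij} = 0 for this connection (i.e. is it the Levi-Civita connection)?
Using ∇_k g_{ij} = ∂_k g_{ij} - Γ^m_{ki} g_{mj} - Γ^m_{kj} g_{im}:
e.g. ∇_r g_{θθ} = (2*r) - (r) - (r) = 0
Every component ∇_k g_{ij} vanishes: the connection is metric compatible.
Yes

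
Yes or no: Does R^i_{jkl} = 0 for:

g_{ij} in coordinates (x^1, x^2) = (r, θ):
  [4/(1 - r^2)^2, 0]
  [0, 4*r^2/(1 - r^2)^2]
Non-zero Christoffel symbols:
Γ^r_{r r} = 2*r/(1 - r^2)
Γ^r_{θ θ} = (r^3 + r)/(r^2 - 1)
Γ^θ_{r θ} = (-r^2 - 1)/(r^3 - r)
Ricci tensor: R_{rr} = -4/(r^2 - 1)^2, R_{rθ} = 0, R_{θθ} = -4*r^2/(r^2 - 1)^2
The Ricci tensor is non-zero, so the Riemann tensor is non-zero: not flat.
No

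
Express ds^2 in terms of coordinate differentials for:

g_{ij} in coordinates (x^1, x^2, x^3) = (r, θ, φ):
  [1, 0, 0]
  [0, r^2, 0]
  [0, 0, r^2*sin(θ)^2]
ds^2 = g_{ij} dx^i dx^j; only the non-zero components contribute.
ds^2 = dr^2 + r^2 dθ^2 + r^2*sin(θ)^2 dφ^2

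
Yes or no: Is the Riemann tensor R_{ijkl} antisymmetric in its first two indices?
R_{ijkl} = -R_{jikl} (follows from metric compatibility).
Yes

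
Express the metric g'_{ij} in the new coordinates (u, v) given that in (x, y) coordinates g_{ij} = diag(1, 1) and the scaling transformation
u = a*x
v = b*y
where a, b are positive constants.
Invert the transformation: x = u/a, y = v/b
g'_{ij} = (∂x^k/∂x'^i)(∂x^l/∂x'^j) g_{kl}; with g_{kl} = δ_{kl} this is Σ_k (∂x^k/∂x'^i)(∂x^k/∂x'^j).
Jacobian: ∂x/∂u = 1/a, ∂x/∂v = 0, ∂y/∂u = 0, ∂y/∂v = 1/b
g'_{uu} = (1/a)(1/a) + (0)(0) = 1/a^2
g'_{uv} = (1/a)(0) + (0)(1/b) = 0
g'_{vv} = (0)(0) + (1/b)(1/b) = 1/b^2
g'_{ij} = diag(1/a^2, 1/b^2)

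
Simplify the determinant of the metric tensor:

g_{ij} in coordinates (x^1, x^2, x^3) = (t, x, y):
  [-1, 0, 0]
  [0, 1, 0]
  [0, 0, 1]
Diagonal metric: det(g) = g_{11}·g_{22}·g_{33}
= (-1)·(1)·(1)
det(g) = -1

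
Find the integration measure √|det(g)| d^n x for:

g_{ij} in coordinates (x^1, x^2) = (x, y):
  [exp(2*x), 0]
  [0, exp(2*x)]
det(g) = exp(4*x)
√|det(g)| = exp(2*x)
Volume element: dV = exp(2*x) dx dy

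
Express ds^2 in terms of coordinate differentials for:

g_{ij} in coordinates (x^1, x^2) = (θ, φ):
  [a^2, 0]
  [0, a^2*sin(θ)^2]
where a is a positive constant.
ds^2 = g_{ij} dx^i dx^j; only the non-zero components contribute.
ds^2 = a^2 dθ^2 + a^2*sin(θ)^2 dφ^2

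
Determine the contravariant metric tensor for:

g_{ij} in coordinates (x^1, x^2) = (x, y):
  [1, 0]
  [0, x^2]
The metric is diagonal, so g^{ij} is diagonal with entries 1/g_{ii}: diag(1, 1/(x^2)).
g^{ij}:
  [1, 0]
  [0, 1/x^2]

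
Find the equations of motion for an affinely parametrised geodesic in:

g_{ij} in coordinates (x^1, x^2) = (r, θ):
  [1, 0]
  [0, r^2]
Geodesic equation: d^2x^k/dλ^2 + Γ^k_{ij} (dx^i/dλ)(dx^j/dλ) = 0.
Non-zero Christoffel symbols:
Γ^r_{θ θ} = -r
Γ^θ_{r θ} = 1/r
Substituting (the symmetric pair Γ^k_{ij}, Γ^k_{ji} combines into a factor 2):
d^2r/dλ^2 - r (dθ/dλ)^2 = 0
d^2θ/dλ^2 + (2/r) (dr/dλ)(dθ/dλ) = 0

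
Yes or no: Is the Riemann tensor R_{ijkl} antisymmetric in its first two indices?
R_{ijkl} = -R_{jikl} (follows from metric compatibility).
Yes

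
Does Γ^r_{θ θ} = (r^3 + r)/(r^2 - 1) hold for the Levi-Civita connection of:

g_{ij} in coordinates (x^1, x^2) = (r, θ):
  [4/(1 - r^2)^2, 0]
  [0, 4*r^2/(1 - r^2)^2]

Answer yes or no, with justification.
Γ^r_{θ θ} = (1/2) g^{rr} (∂_θ g_{rθ} + ∂_θ g_{rθ} - ∂_r g_{θθ}) = (1/2)((1 - r^2)^2/4)((0) + (0) - (-8*(r^3 + r)/(r^2 - 1)^3)) = (r^3 + r)/(r^2 - 1)
This equals the proposed value (r^3 + r)/(r^2 - 1).
Yes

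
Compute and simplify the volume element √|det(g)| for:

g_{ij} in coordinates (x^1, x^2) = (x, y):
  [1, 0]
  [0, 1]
det(g) = 1
√|det(g)| = 1
Volume element: dV = 1 dx dy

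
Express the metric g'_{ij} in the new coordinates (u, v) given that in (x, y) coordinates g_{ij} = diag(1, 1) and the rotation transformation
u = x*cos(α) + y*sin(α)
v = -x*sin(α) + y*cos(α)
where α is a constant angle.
Invert the transformation: x = u*cos(α) - v*sin(α), y = u*sin(α) + v*cos(α)
g'_{ij} = (∂x^k/∂x'^i)(∂x^l/∂x'^j) g_{kl}; with g_{kl} = δ_{kl} this is Σ_k (∂x^k/∂x'^i)(∂x^k/∂x'^j).
Jacobian: ∂x/∂u = cos(α), ∂x/∂v = -sin(α), ∂y/∂u = sin(α), ∂y/∂v = cos(α)
g'_{uu} = (cos(α))(cos(α)) + (sin(α))(sin(α)) = 1
g'_{uv} = (cos(α))(-sin(α)) + (sin(α))(cos(α)) = 0
g'_{vv} = (-sin(α))(-sin(α)) + (cos(α))(cos(α)) = 1
g'_{ij} = diag(1, 1)
The Euclidean metric is invariant under rotations.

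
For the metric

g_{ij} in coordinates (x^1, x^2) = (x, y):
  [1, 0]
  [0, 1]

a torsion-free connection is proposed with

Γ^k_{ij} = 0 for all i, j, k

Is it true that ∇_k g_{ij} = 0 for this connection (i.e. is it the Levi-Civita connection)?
Using ∇_k g_{ij} = ∂_k g_{ij} - Γ^m_{ki} g_{mj} - Γ^m_{kj} g_{im}:
e.g. ∇_x g_{xy} = (0) - (0) - (0) = 0
Every component ∇_k g_{ij} vanishes: the connection is metric compatible.
Yes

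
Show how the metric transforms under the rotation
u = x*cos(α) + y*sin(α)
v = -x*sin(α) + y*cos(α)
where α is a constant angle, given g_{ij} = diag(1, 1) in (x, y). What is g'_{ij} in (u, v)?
Invert the transformation: x = u*cos(α) - v*sin(α), y = u*sin(α) + v*cos(α)
g'_{ij} = (∂x^k/∂x'^i)(∂x^l/∂x'^j) g_{kl}; with g_{kl} = δ_{kl} this is Σ_k (∂x^k/∂x'^i)(∂x^k/∂x'^j).
Jacobian: ∂x/∂u = cos(α), ∂x/∂v = -sin(α), ∂y/∂u = sin(α), ∂y/∂v = cos(α)
g'_{uu} = (cos(α))(cos(α)) + (sin(α))(sin(α)) = 1
g'_{uv} = (cos(α))(-sin(α)) + (sin(α))(cos(α)) = 0
g'_{vv} = (-sin(α))(-sin(α)) + (cos(α))(cos(α)) = 1
g'_{ij} = diag(1, 1)
The Euclidean metric is invariant under rotations.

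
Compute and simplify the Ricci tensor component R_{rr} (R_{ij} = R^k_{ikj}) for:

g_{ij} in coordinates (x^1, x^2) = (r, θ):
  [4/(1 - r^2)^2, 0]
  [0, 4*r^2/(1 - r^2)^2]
Non-zero Christoffel symbols (Γ^k_{ij} = Γ^k_{ji}):
Γ^r_{r r} = 2*r/(1 - r^2)
Γ^r_{θ θ} = (r^3 + r)/(r^2 - 1)
Γ^θ_{r θ} = (-r^2 - 1)/(r^3 - r)
R^r_{r r r} = 0 (a repeated index in an antisymmetric pair)
R^θ_{r θ r} = ∂_θ Γ^θ_{r r} - ∂_r Γ^θ_{r θ} + Γ^θ_{θ m} Γ^m_{r r} - Γ^θ_{r m} Γ^m_{r θ}
  = (0) - ((r^4 + 4*r^2 - 1)/(r^3 - r)^2) + (2*(r^2 + 1)/(r^2 - 1)^2) - ((r^2 + 1)^2/(r^3 - r)^2) = -4/(r^2 - 1)^2
R_{rr} = R^r_{r r r} + R^θ_{r θ r} = (0) + (-4/(r^2 - 1)^2) = -4/(r^2 - 1)^2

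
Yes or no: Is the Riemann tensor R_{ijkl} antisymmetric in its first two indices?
R_{ijkl} = -R_{jikl} (follows from metric compatibility).
Yes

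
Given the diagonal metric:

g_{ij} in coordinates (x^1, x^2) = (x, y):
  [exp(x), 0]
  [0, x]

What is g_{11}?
With x^1 = x, x^2 = y, g_{11} = g_{xx} is the row-1, column-1 entry of the matrix.
g_{11} = exp(x)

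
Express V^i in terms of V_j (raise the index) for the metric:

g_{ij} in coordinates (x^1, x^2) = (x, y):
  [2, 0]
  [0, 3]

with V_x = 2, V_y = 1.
Inverse metric (diagonal): g^{xx} = 1/2, g^{yy} = 1/3
V^i = g^{ij} V_j:
V^x = (1/2)(2) + (0)(1) = 1
V^y = (0)(2) + (1/3)(1) = 1/3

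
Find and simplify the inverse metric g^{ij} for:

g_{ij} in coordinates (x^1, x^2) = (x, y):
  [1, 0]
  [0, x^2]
The metric is diagonal, so g^{ij} is diagonal with entries 1/g_{ii}: diag(1, 1/(x^2)).
g^{ij}:
  [1, 0]
  [0, 1/x^2]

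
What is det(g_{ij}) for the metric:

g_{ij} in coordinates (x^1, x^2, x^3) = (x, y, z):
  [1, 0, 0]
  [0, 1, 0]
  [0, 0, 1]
Diagonal metric: det(g) = g_{11}·g_{22}·g_{33}
= (1)·(1)·(1)
det(g) = 1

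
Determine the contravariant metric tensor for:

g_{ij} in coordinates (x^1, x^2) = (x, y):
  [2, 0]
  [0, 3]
The metric is diagonal, so g^{ij} is diagonal with entries 1/g_{ii}: diag(1/2, 1/3).
g^{ij}:
  [1/2, 0]
  [0, 1/3]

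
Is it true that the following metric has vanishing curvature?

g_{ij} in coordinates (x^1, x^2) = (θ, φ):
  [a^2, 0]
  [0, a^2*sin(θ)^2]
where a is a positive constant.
Non-zero Christoffel symbols:
Γ^θ_{φ φ} = -sin(2*θ)/2
Γ^φ_{θ φ} = 1/tan(θ)
Ricci tensor: R_{θθ} = 1, R_{θφ} = 0, R_{φφ} = sin(θ)^2
The Ricci tensor is non-zero, so the Riemann tensor is non-zero: not flat.
No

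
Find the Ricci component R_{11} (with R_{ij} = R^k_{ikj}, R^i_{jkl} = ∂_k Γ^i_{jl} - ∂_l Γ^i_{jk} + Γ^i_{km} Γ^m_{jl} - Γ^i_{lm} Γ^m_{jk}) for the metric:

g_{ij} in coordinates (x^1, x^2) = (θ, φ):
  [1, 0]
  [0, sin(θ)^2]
Non-zero Christoffel symbols (Γ^k_{ij} = Γ^k_{ji}):
Γ^θ_{φ φ} = -sin(2*θ)/2
Γ^φ_{θ φ} = 1/tan(θ)
R^θ_{θ θ θ} = 0 (a repeated index in an antisymmetric pair)
R^φ_{θ φ θ} = ∂_φ Γ^φ_{θ θ} - ∂_θ Γ^φ_{θ φ} + Γ^φ_{φ m} Γ^m_{θ θ} - Γ^φ_{θ m} Γ^m_{θ φ}
  = (0) - (-1/sin(θ)^2) + (0) - (1/tan(θ)^2) = 1
R_{θθ} = R^θ_{θ θ θ} + R^φ_{θ φ θ} = (0) + (1) = 1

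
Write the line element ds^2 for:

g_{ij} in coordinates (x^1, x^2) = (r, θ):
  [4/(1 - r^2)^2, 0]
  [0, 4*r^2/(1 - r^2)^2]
ds^2 = g_{ij} dx^i dx^j; only the non-zero components contribute.
ds^2 = (4/(1 - r^2)^2) dr^2 + (4*r^2/(1 - r^2)^2) dθ^2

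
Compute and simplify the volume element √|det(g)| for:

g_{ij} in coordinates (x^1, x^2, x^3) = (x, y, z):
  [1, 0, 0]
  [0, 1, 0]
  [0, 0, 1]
det(g) = 1
√|det(g)| = 1
Volume element: dV = 1 dx dy dz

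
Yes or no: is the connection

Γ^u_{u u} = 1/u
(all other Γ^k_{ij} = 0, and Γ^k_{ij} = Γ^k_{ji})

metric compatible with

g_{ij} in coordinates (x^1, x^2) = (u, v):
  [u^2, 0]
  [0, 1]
Using ∇_k g_{ij} = ∂_k g_{ij} - Γ^m_{ki} g_{mj} - Γ^m_{kj} g_{im}:
e.g. ∇_u g_{uu} = (2*u) - (u) - (u) = 0
Every component ∇_k g_{ij} vanishes: the connection is metric compatible.
Yes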